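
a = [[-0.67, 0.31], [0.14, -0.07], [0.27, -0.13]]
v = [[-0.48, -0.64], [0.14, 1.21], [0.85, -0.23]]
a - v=[[-0.19, 0.95], [0.00, -1.28], [-0.58, 0.10]]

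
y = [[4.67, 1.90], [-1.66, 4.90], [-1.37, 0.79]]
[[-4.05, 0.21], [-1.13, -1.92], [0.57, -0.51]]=y @ [[-0.68, 0.18], [-0.46, -0.33]]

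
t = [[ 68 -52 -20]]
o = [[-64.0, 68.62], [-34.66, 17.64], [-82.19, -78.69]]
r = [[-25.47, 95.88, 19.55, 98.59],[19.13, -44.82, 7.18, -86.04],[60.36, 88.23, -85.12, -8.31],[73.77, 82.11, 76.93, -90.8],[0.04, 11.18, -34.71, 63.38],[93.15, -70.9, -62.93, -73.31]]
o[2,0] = -82.19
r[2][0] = 60.36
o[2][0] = -82.19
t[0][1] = -52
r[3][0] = 73.77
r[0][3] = 98.59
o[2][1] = -78.69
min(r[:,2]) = -85.12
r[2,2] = -85.12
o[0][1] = 68.62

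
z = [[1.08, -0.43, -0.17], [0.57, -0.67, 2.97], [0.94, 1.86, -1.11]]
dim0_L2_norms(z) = [1.54, 2.02, 3.18]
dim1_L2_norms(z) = [1.17, 3.1, 2.36]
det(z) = -6.92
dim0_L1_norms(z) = [2.59, 2.96, 4.25]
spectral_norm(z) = 3.47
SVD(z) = [[-0.01, 0.28, -0.96],[-0.85, 0.5, 0.16],[0.52, 0.82, 0.23]] @ diag([3.4740962294200686, 1.8067932460644076, 1.1028841982299427]) @ [[-0.0, 0.45, -0.89], [0.75, 0.59, 0.29], [-0.66, 0.67, 0.34]]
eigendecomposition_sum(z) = [[(0.55+0.51j), (-0.17+0.27j), -0.15+0.34j], [0.41-0.88j, 0.40+0.09j, (0.48+0.04j)], [0.36-0.59j, 0.28+0.10j, (0.34+0.07j)]] + [[(0.55-0.51j), -0.17-0.27j, (-0.15-0.34j)], [(0.41+0.88j), 0.40-0.09j, (0.48-0.04j)], [(0.36+0.59j), 0.28-0.10j, 0.34-0.07j]] + [[(-0.02-0j),(-0.09-0j),(0.13-0j)],[(-0.24-0j),(-1.47-0j),2.01-0.00j],[(0.21+0j),1.31+0.00j,-1.78+0.00j]]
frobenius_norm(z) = 4.07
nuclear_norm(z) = 6.38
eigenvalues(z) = [(1.29+0.68j), (1.29-0.68j), (-3.27+0j)]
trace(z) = -0.70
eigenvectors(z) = [[(-0.17+0.51j),  (-0.17-0.51j),  (-0.05+0j)], [(0.69+0j),  (0.69-0j),  -0.75+0.00j], [(0.49+0.06j),  (0.49-0.06j),  (0.66+0j)]]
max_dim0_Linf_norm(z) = 2.97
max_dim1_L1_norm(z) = 4.21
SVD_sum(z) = [[0.0, -0.02, 0.04], [0.0, -1.32, 2.65], [-0.0, 0.81, -1.63]] + [[0.38, 0.3, 0.15],[0.68, 0.53, 0.27],[1.11, 0.87, 0.43]] + [[0.70, -0.71, -0.36], [-0.11, 0.12, 0.06], [-0.17, 0.17, 0.09]]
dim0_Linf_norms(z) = [1.08, 1.86, 2.97]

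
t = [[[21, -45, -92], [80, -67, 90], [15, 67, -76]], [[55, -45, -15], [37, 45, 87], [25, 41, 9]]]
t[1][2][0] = 25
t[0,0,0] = 21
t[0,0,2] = -92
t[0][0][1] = -45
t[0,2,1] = 67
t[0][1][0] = 80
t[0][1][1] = -67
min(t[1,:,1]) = -45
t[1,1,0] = 37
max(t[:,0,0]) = 55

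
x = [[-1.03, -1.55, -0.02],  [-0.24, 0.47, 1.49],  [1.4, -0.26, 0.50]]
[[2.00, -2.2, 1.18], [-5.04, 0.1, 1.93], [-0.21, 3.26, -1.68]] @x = [[0.12, -4.44, -2.73], [7.87, 7.36, 1.21], [-2.92, 2.29, 4.02]]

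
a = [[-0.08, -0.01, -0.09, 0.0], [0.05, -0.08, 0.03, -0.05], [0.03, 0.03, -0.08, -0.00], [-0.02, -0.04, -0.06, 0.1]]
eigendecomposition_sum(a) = [[-0.00-0.00j, (-0+0j), (-0-0j), 0.00-0.00j], [(0.01+0j), (0.01+0j), (0.01+0j), -0.03+0.00j], [0.00+0.00j, 0j, 0.00+0.00j, -0.00+0.00j], [-0.02-0.00j, -0.02+0.00j, (-0.03-0j), 0.11-0.00j]] + [[-0.03+0.02j, (-0.03-0j), (-0.02-0.05j), (-0.01-0j)], [0.01+0.02j, (-0+0.01j), -0.03+0.01j, (-0+0j)], [(0.02+0.02j), 0.02j, -0.03+0.02j, -0.00+0.00j], [0.00+0.01j, -0.01+0.01j, (-0.02-0j), -0.00+0.00j]] + [[-0.03-0.02j, (-0.03+0j), (-0.02+0.05j), (-0.01+0j)], [(0.01-0.02j), -0.00-0.01j, (-0.03-0.01j), (-0-0j)], [0.02-0.02j, -0.02j, (-0.03-0.02j), -0.00-0.00j], [0.00-0.01j, (-0.01-0.01j), -0.02+0.00j, -0.00-0.00j]] + [[-0.01+0.00j, (0.04-0j), (-0.05+0j), 0.01-0.00j], [0.02-0.00j, -0.08+0.00j, 0.09-0.00j, -0.02+0.00j], [(-0.01+0j), (0.03-0j), -0.03+0.00j, (0.01-0j)], [-0j, (-0+0j), -0j, -0.00+0.00j]]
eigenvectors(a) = [[(0.03+0j), -0.74+0.00j, -0.74-0.00j, -0.46+0.00j],[(-0.25+0j), (-0.06+0.43j), -0.06-0.43j, (0.84+0j)],[-0.03+0.00j, 0.12+0.43j, 0.12-0.43j, -0.29+0.00j],[0.97+0.00j, -0.14+0.21j, (-0.14-0.21j), (0.03+0j)]]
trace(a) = -0.14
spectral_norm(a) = 0.17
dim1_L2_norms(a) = [0.12, 0.11, 0.09, 0.12]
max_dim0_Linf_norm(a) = 0.1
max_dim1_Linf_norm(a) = 0.1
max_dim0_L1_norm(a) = 0.26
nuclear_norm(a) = 0.43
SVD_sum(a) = [[-0.04,0.01,-0.08,0.05], [0.03,-0.01,0.06,-0.04], [-0.02,0.00,-0.04,0.02], [-0.04,0.01,-0.07,0.05]] + [[-0.00,0.01,-0.00,-0.01], [0.01,-0.05,0.00,0.03], [-0.00,0.02,-0.00,-0.01], [0.01,-0.06,0.01,0.03]] + [[0.00,  -0.02,  -0.03,  -0.04], [0.0,  -0.02,  -0.03,  -0.04], [0.00,  -0.01,  -0.02,  -0.02], [-0.0,  0.01,  0.01,  0.02]] + [[-0.03, -0.01, 0.01, -0.01], [0.01, 0.0, -0.00, 0.0], [0.06, 0.01, -0.02, 0.01], [0.01, 0.00, -0.00, 0.0]]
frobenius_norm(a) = 0.23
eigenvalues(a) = [(0.11+0j), (-0.07+0.06j), (-0.07-0.06j), (-0.12+0j)]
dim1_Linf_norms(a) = [0.09, 0.08, 0.08, 0.1]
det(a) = -0.00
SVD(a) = [[-0.61, -0.13, 0.59, 0.51], [0.45, 0.6, 0.66, -0.08], [-0.30, -0.28, 0.36, -0.84], [-0.58, 0.74, -0.29, -0.17]] @ diag([0.16834655200990836, 0.09714870919234243, 0.08475770450221533, 0.07574759571202264]) @ [[0.44,-0.09,0.75,-0.48], [0.18,-0.87,0.08,0.45], [0.02,-0.42,-0.53,-0.73], [-0.88,-0.23,0.38,-0.17]]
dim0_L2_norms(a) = [0.1, 0.09, 0.14, 0.11]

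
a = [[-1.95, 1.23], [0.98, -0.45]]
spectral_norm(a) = 2.54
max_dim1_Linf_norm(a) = 1.95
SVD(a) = [[-0.91, 0.42], [0.42, 0.91]] @ diag([2.541979653831777, 0.1289939514290461]) @ [[0.86, -0.51], [0.51, 0.86]]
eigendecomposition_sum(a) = [[-1.98, 1.17],[0.93, -0.55]] + [[0.03, 0.06],[0.05, 0.1]]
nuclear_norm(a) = 2.67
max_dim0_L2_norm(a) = 2.18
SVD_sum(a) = [[-1.98, 1.18], [0.92, -0.55]] + [[0.03, 0.05], [0.06, 0.1]]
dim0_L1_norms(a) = [2.93, 1.68]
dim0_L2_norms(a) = [2.18, 1.31]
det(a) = -0.33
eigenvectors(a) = [[-0.90, -0.51], [0.43, -0.86]]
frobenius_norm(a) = 2.55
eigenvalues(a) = [-2.53, 0.13]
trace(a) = -2.40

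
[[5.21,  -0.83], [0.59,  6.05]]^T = [[5.21, 0.59], [-0.83, 6.05]]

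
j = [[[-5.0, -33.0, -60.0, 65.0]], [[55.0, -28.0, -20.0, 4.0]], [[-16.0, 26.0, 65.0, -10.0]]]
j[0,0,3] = 65.0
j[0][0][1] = -33.0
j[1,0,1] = -28.0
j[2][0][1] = 26.0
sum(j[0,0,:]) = -33.0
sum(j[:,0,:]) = 43.0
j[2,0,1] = 26.0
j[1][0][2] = -20.0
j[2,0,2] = 65.0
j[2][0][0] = -16.0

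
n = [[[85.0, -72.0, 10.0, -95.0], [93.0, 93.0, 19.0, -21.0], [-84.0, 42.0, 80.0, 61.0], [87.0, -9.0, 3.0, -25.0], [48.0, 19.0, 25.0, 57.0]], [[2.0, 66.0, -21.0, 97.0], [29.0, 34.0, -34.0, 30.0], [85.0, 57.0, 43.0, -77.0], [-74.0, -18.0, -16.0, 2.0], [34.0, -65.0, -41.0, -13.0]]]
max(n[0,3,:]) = 87.0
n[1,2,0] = 85.0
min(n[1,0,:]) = -21.0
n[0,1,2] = 19.0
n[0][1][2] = 19.0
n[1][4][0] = 34.0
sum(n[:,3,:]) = -50.0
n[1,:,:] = [[2.0, 66.0, -21.0, 97.0], [29.0, 34.0, -34.0, 30.0], [85.0, 57.0, 43.0, -77.0], [-74.0, -18.0, -16.0, 2.0], [34.0, -65.0, -41.0, -13.0]]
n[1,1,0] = 29.0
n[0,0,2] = 10.0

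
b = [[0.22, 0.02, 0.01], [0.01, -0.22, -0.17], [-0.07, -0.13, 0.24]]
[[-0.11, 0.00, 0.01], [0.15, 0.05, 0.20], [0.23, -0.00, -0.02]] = b@[[-0.42,  0.04,  0.12],[-0.97,  -0.15,  -0.60],[0.32,  -0.09,  -0.39]]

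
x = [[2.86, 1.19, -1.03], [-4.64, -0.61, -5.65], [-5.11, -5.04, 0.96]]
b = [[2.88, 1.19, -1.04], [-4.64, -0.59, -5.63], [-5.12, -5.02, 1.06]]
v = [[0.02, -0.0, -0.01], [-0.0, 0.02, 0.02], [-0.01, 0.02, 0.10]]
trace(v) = 0.14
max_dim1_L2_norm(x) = 7.34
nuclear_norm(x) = 16.09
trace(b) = 3.35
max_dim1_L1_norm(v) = 0.13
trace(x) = 3.21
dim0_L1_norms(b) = [12.64, 6.8, 7.73]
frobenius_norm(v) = 0.11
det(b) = -64.12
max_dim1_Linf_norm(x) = 5.65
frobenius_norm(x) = 10.81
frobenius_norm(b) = 10.81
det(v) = 0.00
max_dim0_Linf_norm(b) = 5.63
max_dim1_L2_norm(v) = 0.1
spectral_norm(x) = 8.99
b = x + v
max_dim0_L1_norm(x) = 12.61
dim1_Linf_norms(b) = [2.88, 5.63, 5.12]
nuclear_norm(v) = 0.14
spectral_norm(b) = 8.97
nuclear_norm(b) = 16.09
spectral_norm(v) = 0.11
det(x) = -64.33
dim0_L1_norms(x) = [12.61, 6.84, 7.64]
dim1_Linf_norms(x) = [2.86, 5.65, 5.11]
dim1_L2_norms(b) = [3.29, 7.32, 7.25]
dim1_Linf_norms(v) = [0.02, 0.02, 0.1]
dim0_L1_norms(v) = [0.03, 0.04, 0.13]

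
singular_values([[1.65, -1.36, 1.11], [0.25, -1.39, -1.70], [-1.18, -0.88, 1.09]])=[2.44, 2.3, 1.67]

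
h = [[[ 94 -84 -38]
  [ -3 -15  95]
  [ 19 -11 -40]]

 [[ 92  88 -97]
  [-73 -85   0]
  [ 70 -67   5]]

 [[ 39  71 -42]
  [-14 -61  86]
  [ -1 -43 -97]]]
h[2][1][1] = -61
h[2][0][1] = 71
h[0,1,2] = 95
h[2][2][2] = -97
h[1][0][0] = 92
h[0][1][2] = 95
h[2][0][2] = -42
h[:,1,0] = [-3, -73, -14]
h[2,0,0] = 39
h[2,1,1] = -61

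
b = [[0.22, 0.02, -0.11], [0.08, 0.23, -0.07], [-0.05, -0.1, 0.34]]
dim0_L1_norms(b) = [0.35, 0.35, 0.52]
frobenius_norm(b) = 0.50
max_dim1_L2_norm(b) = 0.36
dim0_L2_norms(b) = [0.24, 0.25, 0.36]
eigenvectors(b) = [[0.45+0.00j, -0.15+0.60j, -0.15-0.60j],[0.45+0.00j, (0.67+0j), (0.67-0j)],[(-0.77+0j), (0.3+0.27j), (0.3-0.27j)]]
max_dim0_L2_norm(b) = 0.36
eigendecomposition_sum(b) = [[(0.07+0j),0.09+0.00j,-0.16+0.00j], [0.07+0.00j,(0.09+0j),(-0.16+0j)], [-0.12-0.00j,(-0.15+0j),0.27-0.00j]] + [[0.07+0.02j, (-0.03+0.06j), 0.02+0.05j], [0.00-0.08j, 0.07+0.02j, (0.04-0.04j)], [(0.04-0.04j), 0.02+0.04j, 0.04+0.00j]] + [[(0.07-0.02j), -0.03-0.06j, 0.02-0.05j], [0.08j, (0.07-0.02j), (0.04+0.04j)], [(0.04+0.04j), 0.02-0.04j, (0.04-0j)]]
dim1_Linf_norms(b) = [0.22, 0.23, 0.34]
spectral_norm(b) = 0.43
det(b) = 0.01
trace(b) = 0.79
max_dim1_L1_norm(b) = 0.49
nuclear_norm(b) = 0.80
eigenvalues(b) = [(0.43+0j), (0.18+0.04j), (0.18-0.04j)]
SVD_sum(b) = [[0.07, 0.08, -0.15], [0.07, 0.08, -0.15], [-0.13, -0.15, 0.27]] + [[0.04,  0.04,  0.04], [0.08,  0.08,  0.08], [0.06,  0.07,  0.07]] + [[0.11, -0.10, -0.0],[-0.07, 0.07, 0.0],[0.02, -0.02, -0.0]]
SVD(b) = [[-0.43, -0.35, 0.83],[-0.44, -0.72, -0.53],[0.79, -0.6, 0.15]] @ diag([0.4289883336985196, 0.19191553085812582, 0.17982613426866392]) @ [[-0.39,-0.44,0.81], [-0.55,-0.59,-0.59], [0.74,-0.68,-0.01]]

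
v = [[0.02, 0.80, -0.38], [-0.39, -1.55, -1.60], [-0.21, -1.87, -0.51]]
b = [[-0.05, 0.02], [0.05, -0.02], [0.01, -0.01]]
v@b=[[0.04, -0.01], [-0.07, 0.04], [-0.09, 0.04]]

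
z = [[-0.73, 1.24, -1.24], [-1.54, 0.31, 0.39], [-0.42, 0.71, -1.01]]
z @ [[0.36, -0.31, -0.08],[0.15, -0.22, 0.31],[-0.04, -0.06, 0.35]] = [[-0.03, 0.03, 0.01], [-0.52, 0.39, 0.36], [-0.0, 0.03, -0.1]]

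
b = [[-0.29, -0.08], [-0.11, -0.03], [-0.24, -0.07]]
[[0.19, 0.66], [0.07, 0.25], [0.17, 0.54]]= b @ [[0.26,  -2.37],[-3.30,  0.37]]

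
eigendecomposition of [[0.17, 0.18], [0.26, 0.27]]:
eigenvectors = [[-0.72, -0.55], [0.69, -0.83]]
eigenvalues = [-0.0, 0.44]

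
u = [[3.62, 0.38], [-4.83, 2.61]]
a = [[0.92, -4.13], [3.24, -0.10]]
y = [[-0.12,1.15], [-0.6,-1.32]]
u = y @ a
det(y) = 0.85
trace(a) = 0.82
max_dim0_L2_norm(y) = 1.75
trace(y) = -1.44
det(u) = 11.28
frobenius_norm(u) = 6.59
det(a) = 13.29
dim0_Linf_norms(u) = [4.83, 2.61]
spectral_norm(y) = 1.79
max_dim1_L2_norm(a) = 4.23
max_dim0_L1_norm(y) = 2.47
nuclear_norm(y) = 2.27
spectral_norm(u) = 6.34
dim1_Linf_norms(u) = [3.62, 4.83]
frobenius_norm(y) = 1.85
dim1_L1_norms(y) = [1.27, 1.92]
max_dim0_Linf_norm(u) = 4.83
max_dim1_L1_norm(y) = 1.92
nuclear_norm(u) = 8.12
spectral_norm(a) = 4.38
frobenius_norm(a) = 5.33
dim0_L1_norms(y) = [0.72, 2.47]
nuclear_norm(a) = 7.42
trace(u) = 6.23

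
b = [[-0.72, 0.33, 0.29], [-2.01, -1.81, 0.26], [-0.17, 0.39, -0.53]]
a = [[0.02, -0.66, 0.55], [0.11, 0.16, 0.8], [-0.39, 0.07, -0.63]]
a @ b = [[1.22, 1.42, -0.46],[-0.54, 0.06, -0.35],[0.25, -0.50, 0.24]]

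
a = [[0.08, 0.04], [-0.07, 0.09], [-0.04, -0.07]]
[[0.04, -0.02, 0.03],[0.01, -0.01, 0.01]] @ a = [[0.0,-0.0], [0.0,-0.00]]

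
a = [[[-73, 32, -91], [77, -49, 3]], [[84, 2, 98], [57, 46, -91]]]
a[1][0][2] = 98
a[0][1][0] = 77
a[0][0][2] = -91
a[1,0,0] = 84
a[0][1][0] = 77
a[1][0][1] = 2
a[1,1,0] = 57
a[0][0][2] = -91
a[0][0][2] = -91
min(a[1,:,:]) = -91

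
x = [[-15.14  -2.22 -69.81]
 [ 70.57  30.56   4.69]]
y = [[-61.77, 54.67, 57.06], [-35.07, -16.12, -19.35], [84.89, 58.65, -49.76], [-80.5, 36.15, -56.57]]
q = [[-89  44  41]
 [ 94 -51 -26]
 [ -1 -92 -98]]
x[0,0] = -15.14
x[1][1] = 30.56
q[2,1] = -92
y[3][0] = -80.5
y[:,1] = [54.67, -16.12, 58.65, 36.15]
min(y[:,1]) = -16.12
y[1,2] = -19.35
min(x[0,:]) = -69.81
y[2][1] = 58.65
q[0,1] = 44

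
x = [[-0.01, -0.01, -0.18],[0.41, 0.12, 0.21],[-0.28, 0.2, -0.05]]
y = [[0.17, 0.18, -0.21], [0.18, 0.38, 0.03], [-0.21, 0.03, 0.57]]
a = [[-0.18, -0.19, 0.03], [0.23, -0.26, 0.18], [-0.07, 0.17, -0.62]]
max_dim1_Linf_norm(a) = 0.62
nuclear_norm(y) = 1.13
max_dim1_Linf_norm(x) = 0.41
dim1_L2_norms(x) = [0.18, 0.48, 0.35]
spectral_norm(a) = 0.71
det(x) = -0.02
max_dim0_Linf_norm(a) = 0.62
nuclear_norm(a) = 1.23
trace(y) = 1.12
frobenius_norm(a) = 0.80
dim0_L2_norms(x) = [0.5, 0.23, 0.28]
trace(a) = -1.06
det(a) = -0.05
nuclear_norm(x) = 0.94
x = a + y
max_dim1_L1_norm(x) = 0.74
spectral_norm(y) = 0.67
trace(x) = 0.06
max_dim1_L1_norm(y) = 0.81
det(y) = -0.00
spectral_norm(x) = 0.54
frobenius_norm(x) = 0.62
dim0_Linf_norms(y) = [0.21, 0.38, 0.57]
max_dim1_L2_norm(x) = 0.48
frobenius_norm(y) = 0.81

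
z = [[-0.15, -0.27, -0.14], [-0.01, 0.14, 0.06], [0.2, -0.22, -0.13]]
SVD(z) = [[0.69,0.67,0.26], [-0.36,0.00,0.93], [0.63,-0.74,0.24]] @ diag([0.4255629202079904, 0.24960750852641206, 0.01386696186209303]) @ [[0.06, -0.88, -0.47], [-1.0, -0.07, 0.01], [-0.04, 0.47, -0.88]]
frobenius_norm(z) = 0.49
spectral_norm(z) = 0.43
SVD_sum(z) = [[0.02, -0.26, -0.14], [-0.01, 0.13, 0.07], [0.02, -0.23, -0.13]] + [[-0.17, -0.01, 0.00], [-0.0, -0.00, 0.00], [0.18, 0.01, -0.00]] + [[-0.00, 0.0, -0.00], [-0.0, 0.01, -0.01], [-0.0, 0.0, -0.0]]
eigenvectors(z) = [[(-0.04+0.5j), -0.04-0.50j, -0.15+0.00j], [-0.17-0.08j, (-0.17+0.08j), 0.54+0.00j], [(0.84+0j), 0.84-0.00j, (-0.83+0j)]]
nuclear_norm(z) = 0.69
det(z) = 0.00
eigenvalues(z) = [(-0.1+0.14j), (-0.1-0.14j), (0.05+0j)]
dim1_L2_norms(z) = [0.34, 0.15, 0.32]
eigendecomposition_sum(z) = [[(-0.07+0.06j),-0.12-0.04j,-0.07-0.04j], [-0.01-0.03j,(0.03-0.04j),0.02-0.02j], [(0.11+0.11j),(-0.05+0.21j),(-0.05+0.12j)]] + [[(-0.07-0.06j), (-0.12+0.04j), -0.07+0.04j], [-0.01+0.03j, (0.03+0.04j), (0.02+0.02j)], [(0.11-0.11j), (-0.05-0.21j), -0.05-0.12j]] + [[(-0-0j),-0.02-0.00j,-0.00-0.00j], [(0.01+0j),0.08+0.00j,0.02+0.00j], [(-0.02-0j),(-0.12-0j),-0.03-0.00j]]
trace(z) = -0.14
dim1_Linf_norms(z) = [0.27, 0.14, 0.22]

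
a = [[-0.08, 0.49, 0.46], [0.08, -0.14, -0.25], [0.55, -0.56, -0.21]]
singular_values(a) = [1.03, 0.38, 0.09]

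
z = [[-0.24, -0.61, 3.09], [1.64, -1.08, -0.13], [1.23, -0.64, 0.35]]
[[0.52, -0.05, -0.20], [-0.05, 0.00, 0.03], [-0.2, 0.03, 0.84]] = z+[[0.76, 0.56, -3.29],[-1.69, 1.08, 0.16],[-1.43, 0.67, 0.49]]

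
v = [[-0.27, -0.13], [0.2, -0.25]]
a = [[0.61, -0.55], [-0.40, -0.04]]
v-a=[[-0.88,0.42], [0.6,-0.21]]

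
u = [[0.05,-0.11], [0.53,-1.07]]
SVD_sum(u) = [[0.05, -0.11],[0.53, -1.07]] + [[-0.00, -0.00], [0.00, 0.0]]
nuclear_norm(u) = 1.20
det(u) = 0.00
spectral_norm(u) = 1.20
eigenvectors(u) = [[0.9, 0.10], [0.45, 0.99]]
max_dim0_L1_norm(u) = 1.18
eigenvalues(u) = [-0.0, -1.02]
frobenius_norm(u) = 1.20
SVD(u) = [[-0.10, -0.99], [-0.99, 0.1]] @ diag([1.2001599911118417, 0.003999466767387597]) @ [[-0.44, 0.9], [0.9, 0.44]]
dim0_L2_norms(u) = [0.53, 1.08]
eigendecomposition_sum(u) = [[-0.0, 0.0], [-0.0, 0.0]] + [[0.05, -0.11], [0.53, -1.07]]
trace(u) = -1.02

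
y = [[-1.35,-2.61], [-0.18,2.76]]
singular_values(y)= [3.89, 1.08]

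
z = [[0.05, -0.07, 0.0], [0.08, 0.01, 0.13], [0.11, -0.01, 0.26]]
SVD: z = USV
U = [[-0.07, 1.0, -0.0], [-0.47, -0.04, -0.88], [-0.88, -0.06, 0.47]]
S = [0.32, 0.08, 0.02]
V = [[-0.43, 0.03, -0.9], [0.48, -0.84, -0.26], [-0.76, -0.54, 0.35]]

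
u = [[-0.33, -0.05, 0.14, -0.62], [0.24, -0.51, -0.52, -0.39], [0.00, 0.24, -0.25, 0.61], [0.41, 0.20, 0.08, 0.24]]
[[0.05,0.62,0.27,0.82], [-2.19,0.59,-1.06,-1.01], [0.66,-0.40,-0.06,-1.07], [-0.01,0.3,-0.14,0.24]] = u @[[-1.59,1.09,-0.87,0.44],[1.68,2.21,0.27,0.69],[1.16,-1.26,1.17,2.29],[0.90,-2.04,0.27,-1.09]]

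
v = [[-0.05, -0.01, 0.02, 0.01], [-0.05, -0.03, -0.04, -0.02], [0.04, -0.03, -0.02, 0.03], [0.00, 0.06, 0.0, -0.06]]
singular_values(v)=[0.1, 0.08, 0.05, 0.0]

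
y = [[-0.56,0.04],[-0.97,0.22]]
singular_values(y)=[1.14, 0.07]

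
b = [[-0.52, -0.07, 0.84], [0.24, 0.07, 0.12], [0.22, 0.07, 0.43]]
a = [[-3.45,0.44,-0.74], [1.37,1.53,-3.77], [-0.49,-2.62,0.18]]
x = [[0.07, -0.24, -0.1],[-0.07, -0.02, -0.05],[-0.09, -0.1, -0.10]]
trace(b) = -0.02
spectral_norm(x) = 0.30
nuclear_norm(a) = 10.32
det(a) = 35.93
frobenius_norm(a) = 6.18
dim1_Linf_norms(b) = [0.84, 0.24, 0.43]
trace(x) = -0.05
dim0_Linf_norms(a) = [3.45, 2.62, 3.77]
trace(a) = -1.74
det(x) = -0.00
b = x @ a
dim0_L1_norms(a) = [5.31, 4.59, 4.69]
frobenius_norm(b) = 1.14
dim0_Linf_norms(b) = [0.52, 0.07, 0.84]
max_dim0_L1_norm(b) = 1.39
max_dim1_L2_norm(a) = 4.29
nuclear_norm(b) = 1.53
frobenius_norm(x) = 0.33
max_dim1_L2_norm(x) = 0.27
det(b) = -0.00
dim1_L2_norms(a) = [3.56, 4.29, 2.67]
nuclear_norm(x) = 0.44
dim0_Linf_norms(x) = [0.09, 0.24, 0.1]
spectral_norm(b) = 1.03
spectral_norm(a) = 4.56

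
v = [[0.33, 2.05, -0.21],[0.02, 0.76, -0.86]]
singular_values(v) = [2.27, 0.72]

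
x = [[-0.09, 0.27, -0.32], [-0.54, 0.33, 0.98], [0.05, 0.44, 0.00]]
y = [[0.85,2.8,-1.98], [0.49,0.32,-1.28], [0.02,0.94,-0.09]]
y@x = [[-1.69, 0.28, 2.47], [-0.28, -0.33, 0.16], [-0.51, 0.28, 0.91]]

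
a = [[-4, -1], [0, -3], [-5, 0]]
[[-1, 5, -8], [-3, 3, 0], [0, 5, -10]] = a @[[0, -1, 2], [1, -1, 0]]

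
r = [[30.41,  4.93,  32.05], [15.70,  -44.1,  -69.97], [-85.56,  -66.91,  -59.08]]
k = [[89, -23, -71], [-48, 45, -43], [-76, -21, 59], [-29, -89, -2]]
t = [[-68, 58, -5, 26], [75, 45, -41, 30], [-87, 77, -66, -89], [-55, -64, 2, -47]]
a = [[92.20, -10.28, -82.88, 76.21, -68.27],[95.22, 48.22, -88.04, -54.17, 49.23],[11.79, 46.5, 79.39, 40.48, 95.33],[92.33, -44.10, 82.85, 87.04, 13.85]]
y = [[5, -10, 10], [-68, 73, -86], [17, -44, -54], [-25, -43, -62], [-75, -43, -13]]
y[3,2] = -62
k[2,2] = 59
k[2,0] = -76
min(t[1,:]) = -41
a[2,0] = 11.79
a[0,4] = -68.27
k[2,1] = -21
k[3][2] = -2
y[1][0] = -68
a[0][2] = -82.88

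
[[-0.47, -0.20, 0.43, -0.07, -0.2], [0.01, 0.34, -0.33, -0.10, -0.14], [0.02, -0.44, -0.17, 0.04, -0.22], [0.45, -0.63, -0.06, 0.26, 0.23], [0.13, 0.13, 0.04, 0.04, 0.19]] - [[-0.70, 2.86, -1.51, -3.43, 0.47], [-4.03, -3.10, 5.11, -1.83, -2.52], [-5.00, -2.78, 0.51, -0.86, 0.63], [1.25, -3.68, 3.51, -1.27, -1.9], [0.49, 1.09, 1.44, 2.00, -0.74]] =[[0.23, -3.06, 1.94, 3.36, -0.67], [4.04, 3.44, -5.44, 1.73, 2.38], [5.02, 2.34, -0.68, 0.9, -0.85], [-0.8, 3.05, -3.57, 1.53, 2.13], [-0.36, -0.96, -1.40, -1.96, 0.93]]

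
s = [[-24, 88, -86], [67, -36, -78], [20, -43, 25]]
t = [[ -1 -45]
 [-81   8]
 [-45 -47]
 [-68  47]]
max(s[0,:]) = 88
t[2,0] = -45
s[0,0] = -24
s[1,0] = 67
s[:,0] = [-24, 67, 20]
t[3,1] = 47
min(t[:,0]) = -81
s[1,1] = -36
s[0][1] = 88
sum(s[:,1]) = 9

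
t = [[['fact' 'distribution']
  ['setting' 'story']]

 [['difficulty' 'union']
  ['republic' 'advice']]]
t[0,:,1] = ['distribution', 'story']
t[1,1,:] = ['republic', 'advice']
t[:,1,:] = [['setting', 'story'], ['republic', 'advice']]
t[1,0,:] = ['difficulty', 'union']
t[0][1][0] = 'setting'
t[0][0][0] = 'fact'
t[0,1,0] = 'setting'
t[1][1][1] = 'advice'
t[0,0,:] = ['fact', 'distribution']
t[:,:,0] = [['fact', 'setting'], ['difficulty', 'republic']]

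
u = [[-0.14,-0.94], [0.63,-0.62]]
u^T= [[-0.14,0.63], [-0.94,-0.62]]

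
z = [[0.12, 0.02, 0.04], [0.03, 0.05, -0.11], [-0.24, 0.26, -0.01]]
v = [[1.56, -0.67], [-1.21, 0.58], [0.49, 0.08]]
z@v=[[0.18, -0.07], [-0.07, 0.0], [-0.69, 0.31]]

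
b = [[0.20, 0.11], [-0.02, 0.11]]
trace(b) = 0.31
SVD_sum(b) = [[0.19, 0.13], [0.04, 0.02]] + [[0.01, -0.02], [-0.06, 0.09]]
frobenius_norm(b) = 0.25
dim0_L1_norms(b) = [0.22, 0.22]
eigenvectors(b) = [[(0.92+0j), 0.92-0.00j], [(-0.38+0.11j), (-0.38-0.11j)]]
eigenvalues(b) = [(0.16+0.01j), (0.16-0.01j)]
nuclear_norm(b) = 0.34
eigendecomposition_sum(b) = [[0.10-0.26j,0.06-0.64j],[(-0.01+0.12j),(0.06+0.27j)]] + [[(0.1+0.26j), (0.05+0.64j)], [-0.01-0.12j, 0.06-0.27j]]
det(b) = 0.02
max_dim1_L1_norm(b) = 0.31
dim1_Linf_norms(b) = [0.2, 0.11]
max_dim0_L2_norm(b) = 0.2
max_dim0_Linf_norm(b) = 0.2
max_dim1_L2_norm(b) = 0.23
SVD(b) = [[-0.98,-0.19], [-0.19,0.98]] @ diag([0.2317169734465054, 0.10443775283292682]) @ [[-0.83, -0.56], [-0.56, 0.83]]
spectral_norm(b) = 0.23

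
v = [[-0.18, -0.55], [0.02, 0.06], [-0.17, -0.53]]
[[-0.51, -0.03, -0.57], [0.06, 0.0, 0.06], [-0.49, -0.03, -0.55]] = v @ [[0.78, -0.41, 0.26], [0.68, 0.19, 0.95]]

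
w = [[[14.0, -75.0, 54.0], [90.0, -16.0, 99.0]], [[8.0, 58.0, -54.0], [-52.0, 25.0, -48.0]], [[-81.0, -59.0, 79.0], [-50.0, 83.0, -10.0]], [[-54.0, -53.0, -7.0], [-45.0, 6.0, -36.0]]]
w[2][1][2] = -10.0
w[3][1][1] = 6.0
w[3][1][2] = -36.0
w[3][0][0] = -54.0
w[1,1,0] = -52.0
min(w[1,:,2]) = -54.0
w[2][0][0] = -81.0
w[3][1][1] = 6.0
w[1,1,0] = -52.0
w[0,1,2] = 99.0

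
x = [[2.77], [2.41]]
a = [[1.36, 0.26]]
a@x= [[4.39]]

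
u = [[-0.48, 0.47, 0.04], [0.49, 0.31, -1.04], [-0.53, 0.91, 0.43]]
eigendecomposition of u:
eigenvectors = [[-0.88+0.00j, 0.18-0.22j, 0.18+0.22j], [-0.08+0.00j, (0.7+0j), 0.70-0.00j], [-0.47+0.00j, (0.07-0.66j), 0.07+0.66j]]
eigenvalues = [(-0.42+0j), (0.34+0.83j), (0.34-0.83j)]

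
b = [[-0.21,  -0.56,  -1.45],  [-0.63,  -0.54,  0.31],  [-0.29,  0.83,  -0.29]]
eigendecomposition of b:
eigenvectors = [[(0.78+0j), (-0.67+0j), (-0.67-0j)], [(-0.42+0j), (-0.23-0.5j), -0.23+0.50j], [(-0.46+0j), (-0.28+0.41j), -0.28-0.41j]]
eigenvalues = [(0.96+0j), (-1+0.46j), (-1-0.46j)]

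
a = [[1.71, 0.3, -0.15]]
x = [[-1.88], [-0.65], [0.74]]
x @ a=[[-3.21, -0.56, 0.28],  [-1.11, -0.2, 0.10],  [1.27, 0.22, -0.11]]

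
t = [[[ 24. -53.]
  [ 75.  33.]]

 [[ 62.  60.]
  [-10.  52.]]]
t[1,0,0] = 62.0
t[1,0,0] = 62.0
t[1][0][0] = 62.0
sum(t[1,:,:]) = 164.0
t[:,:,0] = [[24.0, 75.0], [62.0, -10.0]]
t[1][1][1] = 52.0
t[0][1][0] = 75.0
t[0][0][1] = -53.0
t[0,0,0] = 24.0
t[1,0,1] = 60.0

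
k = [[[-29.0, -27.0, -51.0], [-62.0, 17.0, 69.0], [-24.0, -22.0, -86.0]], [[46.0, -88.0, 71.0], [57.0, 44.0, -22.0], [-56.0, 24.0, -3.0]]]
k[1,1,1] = 44.0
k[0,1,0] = -62.0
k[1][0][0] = 46.0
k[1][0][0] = 46.0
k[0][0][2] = -51.0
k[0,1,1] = 17.0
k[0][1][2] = 69.0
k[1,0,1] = -88.0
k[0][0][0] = -29.0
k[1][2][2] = -3.0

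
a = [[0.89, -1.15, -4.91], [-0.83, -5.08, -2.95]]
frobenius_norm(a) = 7.84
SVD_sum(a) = [[-0.06, -2.92, -3.34], [-0.07, -3.67, -4.20]] + [[0.95, 1.77, -1.57],[-0.76, -1.41, 1.25]]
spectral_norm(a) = 7.13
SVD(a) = [[-0.62, -0.78], [-0.78, 0.62]] @ diag([7.127799339238334, 3.2580633173027183]) @ [[0.01,  0.66,  0.75], [-0.37,  -0.70,  0.61]]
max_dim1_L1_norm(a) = 8.86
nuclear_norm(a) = 10.39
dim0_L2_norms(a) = [1.22, 5.21, 5.73]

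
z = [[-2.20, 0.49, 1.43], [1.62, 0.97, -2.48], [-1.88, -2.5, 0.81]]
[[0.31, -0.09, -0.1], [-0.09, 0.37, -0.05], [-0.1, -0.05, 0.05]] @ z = [[-0.64, 0.31, 0.59], [0.89, 0.44, -1.09], [0.05, -0.22, 0.02]]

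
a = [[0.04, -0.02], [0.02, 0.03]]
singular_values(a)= [0.05, 0.04]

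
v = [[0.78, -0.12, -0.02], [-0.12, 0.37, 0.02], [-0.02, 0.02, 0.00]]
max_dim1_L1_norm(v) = 0.92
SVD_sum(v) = [[0.76, -0.21, -0.02], [-0.21, 0.06, 0.01], [-0.02, 0.01, 0.00]] + [[0.02, 0.09, 0.0], [0.09, 0.31, 0.01], [0.00, 0.01, 0.0]] + [[-0.0, 0.00, -0.00],[0.00, -0.0, 0.00],[-0.00, 0.00, -0.00]]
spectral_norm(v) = 0.81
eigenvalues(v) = [0.81, 0.34, -0.0]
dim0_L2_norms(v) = [0.79, 0.39, 0.03]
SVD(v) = [[-0.96,-0.26,0.02], [0.26,-0.96,-0.05], [0.03,-0.04,1.0]] @ diag([0.8132801497185894, 0.3380438508480933, 0.0013240005666830005]) @ [[-0.96, 0.26, 0.03], [-0.26, -0.96, -0.04], [-0.02, 0.05, -1.0]]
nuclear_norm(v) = 1.15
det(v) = -0.00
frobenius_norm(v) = 0.88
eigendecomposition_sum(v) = [[0.76,-0.21,-0.02], [-0.21,0.06,0.01], [-0.02,0.01,0.0]] + [[0.02, 0.09, 0.00],[0.09, 0.31, 0.01],[0.00, 0.01, 0.0]] + [[-0.0, 0.00, -0.0], [0.0, -0.00, 0.0], [-0.0, 0.00, -0.0]]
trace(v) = 1.15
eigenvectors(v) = [[0.96,-0.26,0.02], [-0.26,-0.96,-0.05], [-0.03,-0.04,1.0]]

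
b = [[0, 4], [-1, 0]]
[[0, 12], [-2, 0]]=b @ [[2, 0], [0, 3]]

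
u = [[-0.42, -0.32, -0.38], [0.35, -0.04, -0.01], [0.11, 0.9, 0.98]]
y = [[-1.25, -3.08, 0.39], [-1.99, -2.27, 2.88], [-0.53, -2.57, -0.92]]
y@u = [[-0.51, 0.87, 0.89], [0.36, 3.32, 3.6], [-0.78, -0.56, -0.67]]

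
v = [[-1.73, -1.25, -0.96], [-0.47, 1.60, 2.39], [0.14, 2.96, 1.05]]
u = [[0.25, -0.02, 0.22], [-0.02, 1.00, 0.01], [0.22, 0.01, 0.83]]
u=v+[[1.98, 1.23, 1.18], [0.45, -0.60, -2.38], [0.08, -2.95, -0.22]]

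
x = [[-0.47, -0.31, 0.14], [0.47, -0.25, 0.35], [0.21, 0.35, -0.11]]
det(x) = 0.036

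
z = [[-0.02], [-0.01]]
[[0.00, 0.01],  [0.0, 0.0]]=z @ [[-0.22, -0.31]]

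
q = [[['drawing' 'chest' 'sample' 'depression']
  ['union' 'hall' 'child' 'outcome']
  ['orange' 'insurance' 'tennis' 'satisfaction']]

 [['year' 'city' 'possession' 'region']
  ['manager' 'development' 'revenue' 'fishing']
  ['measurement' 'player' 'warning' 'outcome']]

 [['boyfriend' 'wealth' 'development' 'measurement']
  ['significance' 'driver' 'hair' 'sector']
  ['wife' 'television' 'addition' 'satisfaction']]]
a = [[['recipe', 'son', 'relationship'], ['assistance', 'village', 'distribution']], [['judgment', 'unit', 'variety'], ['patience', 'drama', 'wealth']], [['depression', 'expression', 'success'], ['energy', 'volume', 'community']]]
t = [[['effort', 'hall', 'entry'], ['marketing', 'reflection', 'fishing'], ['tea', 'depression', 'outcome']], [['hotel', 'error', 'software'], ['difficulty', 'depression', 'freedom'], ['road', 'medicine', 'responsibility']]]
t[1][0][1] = 'error'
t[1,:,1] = ['error', 'depression', 'medicine']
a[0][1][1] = 'village'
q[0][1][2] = 'child'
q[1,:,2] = ['possession', 'revenue', 'warning']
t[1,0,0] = 'hotel'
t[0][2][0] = 'tea'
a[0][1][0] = 'assistance'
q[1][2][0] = 'measurement'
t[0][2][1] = 'depression'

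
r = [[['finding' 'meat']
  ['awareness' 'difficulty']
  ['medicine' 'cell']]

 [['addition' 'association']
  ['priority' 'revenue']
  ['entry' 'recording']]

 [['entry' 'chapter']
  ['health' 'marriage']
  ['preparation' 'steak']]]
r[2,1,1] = 'marriage'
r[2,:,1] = ['chapter', 'marriage', 'steak']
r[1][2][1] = 'recording'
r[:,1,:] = [['awareness', 'difficulty'], ['priority', 'revenue'], ['health', 'marriage']]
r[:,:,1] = [['meat', 'difficulty', 'cell'], ['association', 'revenue', 'recording'], ['chapter', 'marriage', 'steak']]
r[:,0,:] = [['finding', 'meat'], ['addition', 'association'], ['entry', 'chapter']]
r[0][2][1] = 'cell'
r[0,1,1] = 'difficulty'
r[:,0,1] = ['meat', 'association', 'chapter']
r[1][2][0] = 'entry'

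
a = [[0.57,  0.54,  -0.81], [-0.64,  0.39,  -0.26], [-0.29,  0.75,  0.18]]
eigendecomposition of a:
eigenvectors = [[(0.65+0j),-0.26+0.50j,-0.26-0.50j], [-0.42+0.00j,(-0.62+0j),-0.62-0.00j], [-0.63+0.00j,-0.12+0.54j,(-0.12-0.54j)]]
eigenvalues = [(0.99+0j), (0.07+0.74j), (0.07-0.74j)]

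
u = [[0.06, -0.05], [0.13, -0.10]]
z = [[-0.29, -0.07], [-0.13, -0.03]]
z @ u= [[-0.03, 0.02],[-0.01, 0.01]]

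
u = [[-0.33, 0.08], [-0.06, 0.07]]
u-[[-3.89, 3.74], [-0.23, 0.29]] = [[3.56, -3.66],[0.17, -0.22]]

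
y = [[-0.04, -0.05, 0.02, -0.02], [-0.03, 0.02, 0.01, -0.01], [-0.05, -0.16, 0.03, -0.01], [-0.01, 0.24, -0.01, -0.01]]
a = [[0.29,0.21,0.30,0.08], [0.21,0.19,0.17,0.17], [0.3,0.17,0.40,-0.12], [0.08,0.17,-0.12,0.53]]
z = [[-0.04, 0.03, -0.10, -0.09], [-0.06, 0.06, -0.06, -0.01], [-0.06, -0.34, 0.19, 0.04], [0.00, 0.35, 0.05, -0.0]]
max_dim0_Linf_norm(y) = 0.24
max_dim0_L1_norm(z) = 0.78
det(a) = 0.00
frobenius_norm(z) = 0.56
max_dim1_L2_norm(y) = 0.24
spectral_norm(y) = 0.30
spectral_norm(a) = 0.78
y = a @ z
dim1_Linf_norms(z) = [0.1, 0.06, 0.34, 0.35]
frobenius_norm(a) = 0.99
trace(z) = 0.21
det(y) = 0.00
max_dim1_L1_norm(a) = 0.99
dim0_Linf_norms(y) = [0.05, 0.24, 0.03, 0.02]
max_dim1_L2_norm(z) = 0.4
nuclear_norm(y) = 0.38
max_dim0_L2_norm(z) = 0.49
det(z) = 0.00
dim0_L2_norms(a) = [0.47, 0.37, 0.54, 0.57]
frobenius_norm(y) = 0.31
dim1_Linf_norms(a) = [0.3, 0.21, 0.4, 0.53]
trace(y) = -0.00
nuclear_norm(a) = 1.41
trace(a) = 1.41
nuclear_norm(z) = 0.86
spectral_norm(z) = 0.51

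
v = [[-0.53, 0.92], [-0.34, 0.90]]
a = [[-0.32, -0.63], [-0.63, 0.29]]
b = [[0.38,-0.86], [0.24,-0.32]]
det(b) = 0.08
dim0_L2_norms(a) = [0.71, 0.69]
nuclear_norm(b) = 1.10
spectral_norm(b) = 1.02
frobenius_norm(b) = 1.02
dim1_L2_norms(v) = [1.06, 0.96]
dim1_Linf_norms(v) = [0.92, 0.9]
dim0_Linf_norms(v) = [0.53, 0.92]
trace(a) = -0.03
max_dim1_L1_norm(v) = 1.45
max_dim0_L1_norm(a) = 0.95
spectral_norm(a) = 0.71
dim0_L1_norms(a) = [0.95, 0.92]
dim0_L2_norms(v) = [0.63, 1.29]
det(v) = -0.16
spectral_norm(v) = 1.43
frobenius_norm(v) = 1.43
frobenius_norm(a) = 0.99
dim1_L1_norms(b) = [1.24, 0.56]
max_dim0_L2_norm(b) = 0.92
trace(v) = 0.37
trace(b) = 0.06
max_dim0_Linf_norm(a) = 0.63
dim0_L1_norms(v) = [0.87, 1.82]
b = a @ v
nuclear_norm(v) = 1.54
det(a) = -0.49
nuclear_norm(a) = 1.40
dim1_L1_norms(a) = [0.95, 0.92]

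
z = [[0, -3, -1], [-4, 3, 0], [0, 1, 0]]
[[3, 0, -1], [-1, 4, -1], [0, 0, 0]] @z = [[0, -10, -3], [-16, 14, 1], [0, 0, 0]]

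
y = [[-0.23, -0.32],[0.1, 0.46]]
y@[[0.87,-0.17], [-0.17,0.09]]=[[-0.15, 0.01], [0.01, 0.02]]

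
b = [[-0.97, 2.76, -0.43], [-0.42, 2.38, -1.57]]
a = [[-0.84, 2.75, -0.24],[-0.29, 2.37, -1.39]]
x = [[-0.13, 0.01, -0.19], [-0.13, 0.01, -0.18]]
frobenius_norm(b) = 4.13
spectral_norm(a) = 3.88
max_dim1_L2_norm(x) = 0.23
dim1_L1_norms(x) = [0.33, 0.32]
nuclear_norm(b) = 4.96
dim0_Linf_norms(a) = [0.84, 2.75, 1.39]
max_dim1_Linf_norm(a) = 2.75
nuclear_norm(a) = 4.82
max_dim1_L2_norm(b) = 2.96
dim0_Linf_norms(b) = [0.97, 2.76, 1.57]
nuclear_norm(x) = 0.32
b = a + x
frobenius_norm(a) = 3.99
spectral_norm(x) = 0.32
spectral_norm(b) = 4.02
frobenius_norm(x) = 0.32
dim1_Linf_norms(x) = [0.19, 0.18]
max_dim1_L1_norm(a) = 4.05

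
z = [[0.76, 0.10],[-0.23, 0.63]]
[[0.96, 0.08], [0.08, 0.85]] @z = [[0.71, 0.15],[-0.13, 0.54]]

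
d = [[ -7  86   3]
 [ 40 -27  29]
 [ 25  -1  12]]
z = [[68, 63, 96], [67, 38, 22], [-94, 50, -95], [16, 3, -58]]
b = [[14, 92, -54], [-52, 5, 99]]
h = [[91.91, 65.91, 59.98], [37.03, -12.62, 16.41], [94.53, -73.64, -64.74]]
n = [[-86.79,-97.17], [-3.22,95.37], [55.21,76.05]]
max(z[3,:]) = 16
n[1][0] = -3.22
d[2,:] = [25, -1, 12]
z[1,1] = 38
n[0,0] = -86.79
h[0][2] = 59.98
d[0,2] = 3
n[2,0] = 55.21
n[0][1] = -97.17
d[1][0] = 40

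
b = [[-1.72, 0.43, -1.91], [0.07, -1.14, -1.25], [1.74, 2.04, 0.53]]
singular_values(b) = [3.4, 2.02, 1.21]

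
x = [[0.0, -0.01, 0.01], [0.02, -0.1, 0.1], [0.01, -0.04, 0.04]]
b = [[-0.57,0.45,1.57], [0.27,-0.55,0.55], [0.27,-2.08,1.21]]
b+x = [[-0.57,0.44,1.58], [0.29,-0.65,0.65], [0.28,-2.12,1.25]]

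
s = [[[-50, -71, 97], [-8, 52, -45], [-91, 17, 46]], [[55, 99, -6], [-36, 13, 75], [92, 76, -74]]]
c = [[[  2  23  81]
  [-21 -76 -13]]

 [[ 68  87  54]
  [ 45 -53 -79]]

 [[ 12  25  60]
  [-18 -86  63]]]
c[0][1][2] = -13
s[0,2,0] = -91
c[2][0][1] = 25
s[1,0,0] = 55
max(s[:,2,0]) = 92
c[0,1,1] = -76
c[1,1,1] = -53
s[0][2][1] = 17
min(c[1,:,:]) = -79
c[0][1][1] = -76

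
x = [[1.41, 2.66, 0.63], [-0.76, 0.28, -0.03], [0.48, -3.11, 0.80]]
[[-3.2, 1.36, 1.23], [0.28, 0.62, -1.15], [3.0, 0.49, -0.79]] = x @ [[-0.73, -0.79, 1.6],  [-0.94, 0.35, 0.04],  [0.53, 2.45, -1.79]]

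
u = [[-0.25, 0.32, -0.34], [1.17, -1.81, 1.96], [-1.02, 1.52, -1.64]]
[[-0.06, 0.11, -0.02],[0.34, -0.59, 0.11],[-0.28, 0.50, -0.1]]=u@ [[0.06, -0.1, 0.11], [-0.19, 0.09, -0.0], [-0.04, -0.16, -0.01]]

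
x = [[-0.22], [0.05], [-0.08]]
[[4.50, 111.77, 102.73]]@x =[[-3.62]]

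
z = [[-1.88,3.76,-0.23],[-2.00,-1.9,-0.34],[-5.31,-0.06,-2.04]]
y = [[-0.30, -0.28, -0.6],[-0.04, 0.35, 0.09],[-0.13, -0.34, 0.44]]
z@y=[[0.44, 1.92, 1.37], [0.72, 0.01, 0.88], [1.86, 2.16, 2.28]]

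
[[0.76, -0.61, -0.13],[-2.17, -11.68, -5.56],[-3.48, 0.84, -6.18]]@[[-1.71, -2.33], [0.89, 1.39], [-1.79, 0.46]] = [[-1.61, -2.68], [3.27, -13.74], [17.76, 6.43]]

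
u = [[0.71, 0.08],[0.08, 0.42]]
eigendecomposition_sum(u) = [[0.69, 0.18], [0.18, 0.05]] + [[0.02, -0.10], [-0.10, 0.37]]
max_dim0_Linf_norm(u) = 0.71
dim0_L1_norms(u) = [0.79, 0.5]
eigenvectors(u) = [[0.97,-0.25], [0.25,0.97]]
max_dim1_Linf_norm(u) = 0.71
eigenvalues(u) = [0.73, 0.4]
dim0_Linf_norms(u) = [0.71, 0.42]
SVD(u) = [[-0.97, -0.25], [-0.25, 0.97]] @ diag([0.7306049516167918, 0.39939504838320805]) @ [[-0.97, -0.25],[-0.25, 0.97]]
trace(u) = 1.13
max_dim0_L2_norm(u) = 0.71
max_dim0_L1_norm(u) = 0.79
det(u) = 0.29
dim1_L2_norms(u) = [0.71, 0.43]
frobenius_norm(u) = 0.83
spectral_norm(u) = 0.73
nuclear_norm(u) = 1.13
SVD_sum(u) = [[0.69, 0.18], [0.18, 0.05]] + [[0.02, -0.1], [-0.10, 0.37]]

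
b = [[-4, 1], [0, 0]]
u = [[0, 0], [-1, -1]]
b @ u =[[-1, -1], [0, 0]]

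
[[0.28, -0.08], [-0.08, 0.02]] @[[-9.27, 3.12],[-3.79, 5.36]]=[[-2.29, 0.44], [0.67, -0.14]]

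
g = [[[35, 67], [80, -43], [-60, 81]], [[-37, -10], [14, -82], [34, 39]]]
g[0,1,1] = -43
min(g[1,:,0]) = -37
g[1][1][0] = 14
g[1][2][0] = 34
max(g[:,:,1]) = 81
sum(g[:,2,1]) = 120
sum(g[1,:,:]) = -42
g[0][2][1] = 81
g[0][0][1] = 67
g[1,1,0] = 14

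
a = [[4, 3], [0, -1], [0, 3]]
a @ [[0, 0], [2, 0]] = [[6, 0], [-2, 0], [6, 0]]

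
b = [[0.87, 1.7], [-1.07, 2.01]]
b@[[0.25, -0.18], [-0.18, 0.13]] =[[-0.09, 0.06], [-0.63, 0.45]]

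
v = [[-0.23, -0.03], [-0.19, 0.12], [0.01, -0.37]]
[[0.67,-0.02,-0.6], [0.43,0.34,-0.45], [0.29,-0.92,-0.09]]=v @ [[-2.8, -0.22, 2.56], [-0.85, 2.49, 0.32]]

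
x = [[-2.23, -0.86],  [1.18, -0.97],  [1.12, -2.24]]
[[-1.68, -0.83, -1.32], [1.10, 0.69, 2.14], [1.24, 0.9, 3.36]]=x@[[0.81,0.44,0.98],[-0.15,-0.18,-1.01]]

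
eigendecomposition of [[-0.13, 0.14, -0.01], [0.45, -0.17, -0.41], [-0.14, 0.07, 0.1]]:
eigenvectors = [[-0.56,0.47,0.64], [0.77,0.87,0.62], [-0.31,-0.13,0.46]]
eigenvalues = [-0.33, 0.13, -0.0]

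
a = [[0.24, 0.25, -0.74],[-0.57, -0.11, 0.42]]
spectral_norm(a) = 1.04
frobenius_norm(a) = 1.09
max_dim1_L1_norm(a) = 1.23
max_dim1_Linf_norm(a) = 0.74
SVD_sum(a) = [[0.42, 0.2, -0.64], [-0.36, -0.17, 0.54]] + [[-0.18,0.05,-0.10], [-0.21,0.06,-0.12]]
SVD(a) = [[-0.76, 0.65], [0.65, 0.76]] @ diag([1.0353131477462167, 0.3304946082825264]) @ [[-0.53, -0.25, 0.81], [-0.84, 0.24, -0.48]]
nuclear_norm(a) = 1.37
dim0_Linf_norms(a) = [0.57, 0.25, 0.74]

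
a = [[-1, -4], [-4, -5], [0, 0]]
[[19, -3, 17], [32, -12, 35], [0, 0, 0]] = a@[[-3, 3, -5], [-4, 0, -3]]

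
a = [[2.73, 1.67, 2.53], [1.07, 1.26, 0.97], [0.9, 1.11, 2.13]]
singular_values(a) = [5.09, 0.84, 0.51]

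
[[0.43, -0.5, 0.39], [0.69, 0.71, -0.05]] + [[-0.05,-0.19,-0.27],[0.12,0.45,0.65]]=[[0.38, -0.69, 0.12], [0.81, 1.16, 0.6]]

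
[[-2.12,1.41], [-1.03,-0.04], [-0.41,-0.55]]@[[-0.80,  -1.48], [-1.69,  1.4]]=[[-0.69, 5.11], [0.89, 1.47], [1.26, -0.16]]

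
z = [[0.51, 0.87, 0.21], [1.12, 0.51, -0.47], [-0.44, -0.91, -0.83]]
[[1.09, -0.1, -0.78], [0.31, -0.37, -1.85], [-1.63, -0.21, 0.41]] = z @ [[0.2, -0.02, -1.36], [0.94, -0.22, -0.21], [0.83, 0.5, 0.46]]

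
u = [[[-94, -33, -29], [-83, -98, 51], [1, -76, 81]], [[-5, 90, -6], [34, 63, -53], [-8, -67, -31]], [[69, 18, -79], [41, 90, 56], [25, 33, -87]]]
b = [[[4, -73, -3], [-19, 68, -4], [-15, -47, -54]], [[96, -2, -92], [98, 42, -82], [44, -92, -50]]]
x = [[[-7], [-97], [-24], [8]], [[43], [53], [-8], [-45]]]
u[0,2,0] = 1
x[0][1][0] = -97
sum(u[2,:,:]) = 166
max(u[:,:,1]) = 90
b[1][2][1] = -92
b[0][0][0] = 4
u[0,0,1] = -33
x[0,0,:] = [-7]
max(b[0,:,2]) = -3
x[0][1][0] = -97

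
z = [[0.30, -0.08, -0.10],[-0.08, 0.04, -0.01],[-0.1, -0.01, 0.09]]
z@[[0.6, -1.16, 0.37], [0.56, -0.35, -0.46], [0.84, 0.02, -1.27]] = [[0.05,-0.32,0.27], [-0.03,0.08,-0.04], [0.01,0.12,-0.15]]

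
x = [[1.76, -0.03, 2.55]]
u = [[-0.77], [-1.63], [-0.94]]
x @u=[[-3.70]]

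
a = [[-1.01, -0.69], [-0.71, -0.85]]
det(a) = 0.369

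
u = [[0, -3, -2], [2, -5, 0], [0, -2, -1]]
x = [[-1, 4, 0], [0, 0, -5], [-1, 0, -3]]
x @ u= [[8, -17, 2], [0, 10, 5], [0, 9, 5]]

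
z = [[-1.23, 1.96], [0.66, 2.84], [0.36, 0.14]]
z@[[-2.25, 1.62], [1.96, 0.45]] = [[6.61, -1.11], [4.08, 2.35], [-0.54, 0.65]]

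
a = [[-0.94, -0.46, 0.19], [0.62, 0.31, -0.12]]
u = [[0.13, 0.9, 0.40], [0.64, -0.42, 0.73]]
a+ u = [[-0.81, 0.44, 0.59], [1.26, -0.11, 0.61]]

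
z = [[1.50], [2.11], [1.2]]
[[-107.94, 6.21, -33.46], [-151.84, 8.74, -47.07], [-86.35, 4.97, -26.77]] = z @ [[-71.96,4.14,-22.31]]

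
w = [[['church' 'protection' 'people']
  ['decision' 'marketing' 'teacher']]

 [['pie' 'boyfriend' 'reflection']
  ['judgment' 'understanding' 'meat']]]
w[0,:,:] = [['church', 'protection', 'people'], ['decision', 'marketing', 'teacher']]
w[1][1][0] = 'judgment'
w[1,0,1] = 'boyfriend'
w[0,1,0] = 'decision'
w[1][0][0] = 'pie'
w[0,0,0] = 'church'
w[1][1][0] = 'judgment'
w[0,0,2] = 'people'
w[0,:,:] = [['church', 'protection', 'people'], ['decision', 'marketing', 'teacher']]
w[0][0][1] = 'protection'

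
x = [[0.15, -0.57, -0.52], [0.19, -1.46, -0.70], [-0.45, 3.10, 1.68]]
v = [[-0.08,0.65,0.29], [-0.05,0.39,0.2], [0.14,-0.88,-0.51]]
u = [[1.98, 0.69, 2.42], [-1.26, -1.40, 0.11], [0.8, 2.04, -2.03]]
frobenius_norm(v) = 1.33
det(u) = -0.03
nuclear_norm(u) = 6.75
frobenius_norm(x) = 3.99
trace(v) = -0.20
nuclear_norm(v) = 1.39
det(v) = 0.00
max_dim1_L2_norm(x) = 3.55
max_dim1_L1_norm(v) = 1.53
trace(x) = 0.37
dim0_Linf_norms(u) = [1.98, 2.04, 2.42]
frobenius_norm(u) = 4.77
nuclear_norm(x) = 4.20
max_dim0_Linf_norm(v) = 0.88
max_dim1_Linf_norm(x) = 3.1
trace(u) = -1.45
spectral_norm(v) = 1.33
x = u @ v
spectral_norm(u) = 3.41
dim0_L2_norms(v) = [0.17, 1.16, 0.62]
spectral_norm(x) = 3.98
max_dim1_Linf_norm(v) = 0.88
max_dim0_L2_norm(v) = 1.16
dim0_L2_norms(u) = [2.48, 2.57, 3.16]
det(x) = -0.00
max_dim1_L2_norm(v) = 1.03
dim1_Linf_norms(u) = [2.42, 1.4, 2.04]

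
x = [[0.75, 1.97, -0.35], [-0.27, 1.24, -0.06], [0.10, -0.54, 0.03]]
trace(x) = 2.02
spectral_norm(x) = 2.46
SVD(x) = [[-0.86, 0.51, 0.01],[-0.47, -0.8, 0.38],[0.21, 0.32, 0.92]] @ diag([2.45884885740074, 0.6607286070100138, 6.586107774756243e-05]) @ [[-0.20,-0.97,0.14], [0.96,-0.22,-0.19], [0.21,0.09,0.97]]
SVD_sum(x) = [[0.43, 2.05, -0.29], [0.23, 1.12, -0.16], [-0.1, -0.49, 0.07]] + [[0.32, -0.08, -0.06], [-0.5, 0.12, 0.1], [0.2, -0.05, -0.04]] + [[0.0, 0.00, 0.00], [0.0, 0.0, 0.00], [0.0, 0.00, 0.00]]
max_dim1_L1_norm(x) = 3.07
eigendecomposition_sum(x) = [[0.37+0.54j, 0.98-1.49j, (-0.18+0.03j)], [(-0.14+0.19j), (0.62+0.15j), (-0.03-0.06j)], [0.05-0.09j, (-0.27-0.04j), 0.01+0.02j]] + [[(0.37-0.54j),(0.98+1.49j),(-0.18-0.03j)], [(-0.14-0.19j),(0.62-0.15j),(-0.03+0.06j)], [(0.05+0.09j),-0.27+0.04j,0.01-0.02j]] + [[-0j, 0j, -0j], [-0j, 0j, -0j], [-0j, 0.00+0.00j, 0.00-0.00j]]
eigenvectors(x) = [[0.93+0.00j, (0.93-0j), 0.21+0.00j], [(0.11+0.31j), 0.11-0.31j, (0.09+0j)], [-0.06-0.13j, (-0.06+0.13j), (0.97+0j)]]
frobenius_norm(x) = 2.55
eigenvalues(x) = [(1.01+0.71j), (1.01-0.71j), 0j]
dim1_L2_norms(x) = [2.14, 1.27, 0.55]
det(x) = 0.00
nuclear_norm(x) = 3.12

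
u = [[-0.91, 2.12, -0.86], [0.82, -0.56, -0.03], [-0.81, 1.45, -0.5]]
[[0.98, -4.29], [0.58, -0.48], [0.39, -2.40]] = u @ [[0.87, -1.71],[0.31, -1.78],[-1.30, 2.41]]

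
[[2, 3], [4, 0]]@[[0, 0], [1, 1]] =[[3, 3], [0, 0]]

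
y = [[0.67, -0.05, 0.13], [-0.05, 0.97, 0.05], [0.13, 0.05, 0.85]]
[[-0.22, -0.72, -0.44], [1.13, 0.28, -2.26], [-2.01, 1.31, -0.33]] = y @ [[0.25, -1.41, -0.81],[1.31, 0.13, -2.37],[-2.48, 1.75, -0.12]]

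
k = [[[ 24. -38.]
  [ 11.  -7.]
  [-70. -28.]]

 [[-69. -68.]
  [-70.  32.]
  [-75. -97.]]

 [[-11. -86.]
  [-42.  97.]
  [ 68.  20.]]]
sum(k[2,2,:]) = 88.0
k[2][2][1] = 20.0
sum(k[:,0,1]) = -192.0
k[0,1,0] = 11.0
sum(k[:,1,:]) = 21.0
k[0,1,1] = -7.0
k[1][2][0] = -75.0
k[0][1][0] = 11.0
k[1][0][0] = -69.0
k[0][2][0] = -70.0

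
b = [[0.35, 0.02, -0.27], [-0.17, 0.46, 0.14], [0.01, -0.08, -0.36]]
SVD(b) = [[-0.55, 0.65, 0.52], [0.69, 0.70, -0.15], [-0.46, 0.28, -0.84]] @ diag([0.6237971173644973, 0.37841720149209646, 0.2442899465443343]) @ [[-0.51, 0.55, 0.66], [0.29, 0.83, -0.47], [0.81, 0.04, 0.58]]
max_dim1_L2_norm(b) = 0.51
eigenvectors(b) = [[(0.24-0.39j),0.24+0.39j,0.36+0.00j], [(0.88+0j),0.88-0.00j,-0.08+0.00j], [(-0.09+0j),-0.09-0.00j,(0.93+0j)]]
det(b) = -0.06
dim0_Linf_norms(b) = [0.35, 0.46, 0.36]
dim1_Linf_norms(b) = [0.35, 0.46, 0.36]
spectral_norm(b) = 0.62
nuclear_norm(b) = 1.25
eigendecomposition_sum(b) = [[0.18+0.16j, 0.02-0.13j, (-0.07-0.07j)], [-0.09+0.45j, (0.23-0.1j), (0.05-0.18j)], [0.01-0.05j, -0.02+0.01j, -0.00+0.02j]] + [[0.18-0.16j,(0.02+0.13j),-0.07+0.07j],[(-0.09-0.45j),(0.23+0.1j),(0.05+0.18j)],[0.01+0.05j,-0.02-0.01j,(-0-0.02j)]] + [[-0.00-0.00j,  (-0.01+0j),  -0.14+0.00j], [0j,  0.00-0.00j,  (0.03-0j)], [-0.00-0.00j,  (-0.03+0j),  (-0.35+0j)]]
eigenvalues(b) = [(0.4+0.08j), (0.4-0.08j), (-0.35+0j)]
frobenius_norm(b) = 0.77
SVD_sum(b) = [[0.17, -0.19, -0.23], [-0.22, 0.24, 0.29], [0.15, -0.16, -0.19]] + [[0.07,0.21,-0.12], [0.08,0.22,-0.13], [0.03,0.09,-0.05]] + [[0.10, 0.01, 0.07], [-0.03, -0.00, -0.02], [-0.17, -0.01, -0.12]]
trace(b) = 0.45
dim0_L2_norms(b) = [0.39, 0.47, 0.47]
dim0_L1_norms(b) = [0.53, 0.56, 0.77]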